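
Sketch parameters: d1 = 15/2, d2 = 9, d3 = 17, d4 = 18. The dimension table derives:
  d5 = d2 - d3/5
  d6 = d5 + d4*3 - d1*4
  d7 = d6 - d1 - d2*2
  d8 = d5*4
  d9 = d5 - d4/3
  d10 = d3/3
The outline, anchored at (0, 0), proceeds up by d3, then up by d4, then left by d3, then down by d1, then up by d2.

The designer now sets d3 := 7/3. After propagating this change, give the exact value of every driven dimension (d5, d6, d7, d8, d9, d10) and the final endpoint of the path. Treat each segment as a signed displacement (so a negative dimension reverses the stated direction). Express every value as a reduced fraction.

Apply edit: d3 := 7/3
  d5 = d2 - d3/5 = 128/15
  d6 = d5 + d4*3 - d1*4 = 488/15
  d7 = d6 - d1 - d2*2 = 211/30
  d8 = d5*4 = 512/15
  d9 = d5 - d4/3 = 38/15
  d10 = d3/3 = 7/9
Walk from origin (0, 0):
  seg 1: up by d3 = 7/3 → (0, 7/3)
  seg 2: up by d4 = 18 → (0, 61/3)
  seg 3: left by d3 = 7/3 → (-7/3, 61/3)
  seg 4: down by d1 = 15/2 → (-7/3, 77/6)
  seg 5: up by d2 = 9 → (-7/3, 131/6)

d5 = 128/15
d6 = 488/15
d7 = 211/30
d8 = 512/15
d9 = 38/15
d10 = 7/9
endpoint = (-7/3, 131/6)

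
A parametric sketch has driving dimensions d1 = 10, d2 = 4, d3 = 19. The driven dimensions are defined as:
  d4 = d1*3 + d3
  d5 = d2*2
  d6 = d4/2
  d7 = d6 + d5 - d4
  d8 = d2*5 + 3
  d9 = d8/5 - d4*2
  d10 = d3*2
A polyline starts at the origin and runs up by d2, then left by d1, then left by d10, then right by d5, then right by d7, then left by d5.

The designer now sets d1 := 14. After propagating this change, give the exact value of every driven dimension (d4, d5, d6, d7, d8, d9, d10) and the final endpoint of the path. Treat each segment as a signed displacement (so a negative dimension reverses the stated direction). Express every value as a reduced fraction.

Apply edit: d1 := 14
  d4 = d1*3 + d3 = 61
  d5 = d2*2 = 8
  d6 = d4/2 = 61/2
  d7 = d6 + d5 - d4 = -45/2
  d8 = d2*5 + 3 = 23
  d9 = d8/5 - d4*2 = -587/5
  d10 = d3*2 = 38
Walk from origin (0, 0):
  seg 1: up by d2 = 4 → (0, 4)
  seg 2: left by d1 = 14 → (-14, 4)
  seg 3: left by d10 = 38 → (-52, 4)
  seg 4: right by d5 = 8 → (-44, 4)
  seg 5: right by d7 = -45/2 → (-133/2, 4)
  seg 6: left by d5 = 8 → (-149/2, 4)

d4 = 61
d5 = 8
d6 = 61/2
d7 = -45/2
d8 = 23
d9 = -587/5
d10 = 38
endpoint = (-149/2, 4)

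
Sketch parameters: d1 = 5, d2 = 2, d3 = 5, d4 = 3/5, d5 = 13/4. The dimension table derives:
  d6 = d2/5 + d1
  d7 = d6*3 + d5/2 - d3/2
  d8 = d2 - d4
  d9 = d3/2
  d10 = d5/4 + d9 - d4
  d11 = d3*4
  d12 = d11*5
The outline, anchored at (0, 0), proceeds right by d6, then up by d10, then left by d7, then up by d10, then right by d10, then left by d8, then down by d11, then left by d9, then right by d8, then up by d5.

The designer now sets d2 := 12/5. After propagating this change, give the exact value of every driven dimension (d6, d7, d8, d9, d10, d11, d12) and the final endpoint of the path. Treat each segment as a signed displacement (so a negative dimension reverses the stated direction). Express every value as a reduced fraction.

Apply edit: d2 := 12/5
  d6 = d2/5 + d1 = 137/25
  d7 = d6*3 + d5/2 - d3/2 = 3113/200
  d8 = d2 - d4 = 9/5
  d9 = d3/2 = 5/2
  d10 = d5/4 + d9 - d4 = 217/80
  d11 = d3*4 = 20
  d12 = d11*5 = 100
Walk from origin (0, 0):
  seg 1: right by d6 = 137/25 → (137/25, 0)
  seg 2: up by d10 = 217/80 → (137/25, 217/80)
  seg 3: left by d7 = 3113/200 → (-2017/200, 217/80)
  seg 4: up by d10 = 217/80 → (-2017/200, 217/40)
  seg 5: right by d10 = 217/80 → (-2949/400, 217/40)
  seg 6: left by d8 = 9/5 → (-3669/400, 217/40)
  seg 7: down by d11 = 20 → (-3669/400, -583/40)
  seg 8: left by d9 = 5/2 → (-4669/400, -583/40)
  seg 9: right by d8 = 9/5 → (-3949/400, -583/40)
  seg 10: up by d5 = 13/4 → (-3949/400, -453/40)

d6 = 137/25
d7 = 3113/200
d8 = 9/5
d9 = 5/2
d10 = 217/80
d11 = 20
d12 = 100
endpoint = (-3949/400, -453/40)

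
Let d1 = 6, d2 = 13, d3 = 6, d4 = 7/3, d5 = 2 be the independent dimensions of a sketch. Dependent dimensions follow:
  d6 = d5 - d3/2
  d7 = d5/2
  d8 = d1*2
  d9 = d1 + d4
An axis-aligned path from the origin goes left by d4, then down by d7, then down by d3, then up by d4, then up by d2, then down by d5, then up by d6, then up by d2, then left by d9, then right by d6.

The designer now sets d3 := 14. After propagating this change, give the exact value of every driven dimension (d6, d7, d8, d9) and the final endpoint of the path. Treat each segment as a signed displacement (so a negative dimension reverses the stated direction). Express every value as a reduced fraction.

d6 = -5
d7 = 1
d8 = 12
d9 = 25/3
endpoint = (-47/3, 19/3)

Apply edit: d3 := 14
  d6 = d5 - d3/2 = -5
  d7 = d5/2 = 1
  d8 = d1*2 = 12
  d9 = d1 + d4 = 25/3
Walk from origin (0, 0):
  seg 1: left by d4 = 7/3 → (-7/3, 0)
  seg 2: down by d7 = 1 → (-7/3, -1)
  seg 3: down by d3 = 14 → (-7/3, -15)
  seg 4: up by d4 = 7/3 → (-7/3, -38/3)
  seg 5: up by d2 = 13 → (-7/3, 1/3)
  seg 6: down by d5 = 2 → (-7/3, -5/3)
  seg 7: up by d6 = -5 → (-7/3, -20/3)
  seg 8: up by d2 = 13 → (-7/3, 19/3)
  seg 9: left by d9 = 25/3 → (-32/3, 19/3)
  seg 10: right by d6 = -5 → (-47/3, 19/3)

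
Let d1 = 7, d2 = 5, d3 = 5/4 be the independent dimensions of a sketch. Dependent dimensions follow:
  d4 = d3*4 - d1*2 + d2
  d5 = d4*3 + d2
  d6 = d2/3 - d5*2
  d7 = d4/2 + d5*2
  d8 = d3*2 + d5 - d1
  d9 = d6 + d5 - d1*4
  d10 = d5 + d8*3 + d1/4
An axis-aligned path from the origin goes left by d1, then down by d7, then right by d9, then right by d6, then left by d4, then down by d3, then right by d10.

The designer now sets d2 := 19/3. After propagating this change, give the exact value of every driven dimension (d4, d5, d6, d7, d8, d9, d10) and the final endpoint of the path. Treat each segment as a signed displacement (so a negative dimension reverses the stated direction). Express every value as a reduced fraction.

d4 = -8/3
d5 = -5/3
d6 = 49/9
d7 = -14/3
d8 = -37/6
d9 = -218/9
d10 = -221/12
endpoint = (-1495/36, 41/12)

Apply edit: d2 := 19/3
  d4 = d3*4 - d1*2 + d2 = -8/3
  d5 = d4*3 + d2 = -5/3
  d6 = d2/3 - d5*2 = 49/9
  d7 = d4/2 + d5*2 = -14/3
  d8 = d3*2 + d5 - d1 = -37/6
  d9 = d6 + d5 - d1*4 = -218/9
  d10 = d5 + d8*3 + d1/4 = -221/12
Walk from origin (0, 0):
  seg 1: left by d1 = 7 → (-7, 0)
  seg 2: down by d7 = -14/3 → (-7, 14/3)
  seg 3: right by d9 = -218/9 → (-281/9, 14/3)
  seg 4: right by d6 = 49/9 → (-232/9, 14/3)
  seg 5: left by d4 = -8/3 → (-208/9, 14/3)
  seg 6: down by d3 = 5/4 → (-208/9, 41/12)
  seg 7: right by d10 = -221/12 → (-1495/36, 41/12)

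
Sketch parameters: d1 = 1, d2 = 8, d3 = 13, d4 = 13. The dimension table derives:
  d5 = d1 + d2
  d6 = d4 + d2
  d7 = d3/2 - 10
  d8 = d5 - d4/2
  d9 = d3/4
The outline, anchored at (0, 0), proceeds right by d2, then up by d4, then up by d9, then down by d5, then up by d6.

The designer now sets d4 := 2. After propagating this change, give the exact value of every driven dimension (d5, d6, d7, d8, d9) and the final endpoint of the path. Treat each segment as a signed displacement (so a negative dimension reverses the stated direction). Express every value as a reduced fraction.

d5 = 9
d6 = 10
d7 = -7/2
d8 = 8
d9 = 13/4
endpoint = (8, 25/4)

Apply edit: d4 := 2
  d5 = d1 + d2 = 9
  d6 = d4 + d2 = 10
  d7 = d3/2 - 10 = -7/2
  d8 = d5 - d4/2 = 8
  d9 = d3/4 = 13/4
Walk from origin (0, 0):
  seg 1: right by d2 = 8 → (8, 0)
  seg 2: up by d4 = 2 → (8, 2)
  seg 3: up by d9 = 13/4 → (8, 21/4)
  seg 4: down by d5 = 9 → (8, -15/4)
  seg 5: up by d6 = 10 → (8, 25/4)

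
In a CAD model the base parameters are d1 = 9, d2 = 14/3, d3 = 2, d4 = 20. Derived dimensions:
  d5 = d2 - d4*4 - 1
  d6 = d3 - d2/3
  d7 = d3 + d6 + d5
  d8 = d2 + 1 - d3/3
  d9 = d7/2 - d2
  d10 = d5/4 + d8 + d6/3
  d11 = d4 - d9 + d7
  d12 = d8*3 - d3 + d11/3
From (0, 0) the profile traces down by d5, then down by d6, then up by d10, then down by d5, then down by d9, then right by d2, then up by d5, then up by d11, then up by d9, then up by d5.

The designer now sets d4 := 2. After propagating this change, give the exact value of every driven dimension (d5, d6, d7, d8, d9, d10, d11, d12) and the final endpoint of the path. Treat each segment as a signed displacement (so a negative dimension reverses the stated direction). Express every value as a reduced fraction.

Apply edit: d4 := 2
  d5 = d2 - d4*4 - 1 = -13/3
  d6 = d3 - d2/3 = 4/9
  d7 = d3 + d6 + d5 = -17/9
  d8 = d2 + 1 - d3/3 = 5
  d9 = d7/2 - d2 = -101/18
  d10 = d5/4 + d8 + d6/3 = 439/108
  d11 = d4 - d9 + d7 = 103/18
  d12 = d8*3 - d3 + d11/3 = 805/54
Walk from origin (0, 0):
  seg 1: down by d5 = -13/3 → (0, 13/3)
  seg 2: down by d6 = 4/9 → (0, 35/9)
  seg 3: up by d10 = 439/108 → (0, 859/108)
  seg 4: down by d5 = -13/3 → (0, 1327/108)
  seg 5: down by d9 = -101/18 → (0, 1933/108)
  seg 6: right by d2 = 14/3 → (14/3, 1933/108)
  seg 7: up by d5 = -13/3 → (14/3, 1465/108)
  seg 8: up by d11 = 103/18 → (14/3, 2083/108)
  seg 9: up by d9 = -101/18 → (14/3, 1477/108)
  seg 10: up by d5 = -13/3 → (14/3, 1009/108)

d5 = -13/3
d6 = 4/9
d7 = -17/9
d8 = 5
d9 = -101/18
d10 = 439/108
d11 = 103/18
d12 = 805/54
endpoint = (14/3, 1009/108)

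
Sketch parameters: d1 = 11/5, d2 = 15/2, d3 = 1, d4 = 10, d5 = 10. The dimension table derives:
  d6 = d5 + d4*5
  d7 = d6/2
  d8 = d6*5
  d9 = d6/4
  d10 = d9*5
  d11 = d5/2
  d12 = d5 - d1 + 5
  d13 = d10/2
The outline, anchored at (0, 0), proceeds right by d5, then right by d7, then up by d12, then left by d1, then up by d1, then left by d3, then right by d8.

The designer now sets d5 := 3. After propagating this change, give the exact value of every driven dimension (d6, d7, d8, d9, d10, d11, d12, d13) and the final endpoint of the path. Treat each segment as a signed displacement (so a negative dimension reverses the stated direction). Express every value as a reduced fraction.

Apply edit: d5 := 3
  d6 = d5 + d4*5 = 53
  d7 = d6/2 = 53/2
  d8 = d6*5 = 265
  d9 = d6/4 = 53/4
  d10 = d9*5 = 265/4
  d11 = d5/2 = 3/2
  d12 = d5 - d1 + 5 = 29/5
  d13 = d10/2 = 265/8
Walk from origin (0, 0):
  seg 1: right by d5 = 3 → (3, 0)
  seg 2: right by d7 = 53/2 → (59/2, 0)
  seg 3: up by d12 = 29/5 → (59/2, 29/5)
  seg 4: left by d1 = 11/5 → (273/10, 29/5)
  seg 5: up by d1 = 11/5 → (273/10, 8)
  seg 6: left by d3 = 1 → (263/10, 8)
  seg 7: right by d8 = 265 → (2913/10, 8)

d6 = 53
d7 = 53/2
d8 = 265
d9 = 53/4
d10 = 265/4
d11 = 3/2
d12 = 29/5
d13 = 265/8
endpoint = (2913/10, 8)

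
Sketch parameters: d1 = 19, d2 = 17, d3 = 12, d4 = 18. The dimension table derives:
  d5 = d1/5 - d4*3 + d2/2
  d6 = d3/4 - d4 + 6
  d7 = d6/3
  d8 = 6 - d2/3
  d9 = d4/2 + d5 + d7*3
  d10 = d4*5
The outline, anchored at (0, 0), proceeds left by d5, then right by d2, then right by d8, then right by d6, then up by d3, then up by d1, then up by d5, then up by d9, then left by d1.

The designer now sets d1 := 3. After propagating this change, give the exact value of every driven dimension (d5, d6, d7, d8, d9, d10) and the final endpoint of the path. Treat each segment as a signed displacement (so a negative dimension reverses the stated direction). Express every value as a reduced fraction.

Apply edit: d1 := 3
  d5 = d1/5 - d4*3 + d2/2 = -449/10
  d6 = d3/4 - d4 + 6 = -9
  d7 = d6/3 = -3
  d8 = 6 - d2/3 = 1/3
  d9 = d4/2 + d5 + d7*3 = -449/10
  d10 = d4*5 = 90
Walk from origin (0, 0):
  seg 1: left by d5 = -449/10 → (449/10, 0)
  seg 2: right by d2 = 17 → (619/10, 0)
  seg 3: right by d8 = 1/3 → (1867/30, 0)
  seg 4: right by d6 = -9 → (1597/30, 0)
  seg 5: up by d3 = 12 → (1597/30, 12)
  seg 6: up by d1 = 3 → (1597/30, 15)
  seg 7: up by d5 = -449/10 → (1597/30, -299/10)
  seg 8: up by d9 = -449/10 → (1597/30, -374/5)
  seg 9: left by d1 = 3 → (1507/30, -374/5)

d5 = -449/10
d6 = -9
d7 = -3
d8 = 1/3
d9 = -449/10
d10 = 90
endpoint = (1507/30, -374/5)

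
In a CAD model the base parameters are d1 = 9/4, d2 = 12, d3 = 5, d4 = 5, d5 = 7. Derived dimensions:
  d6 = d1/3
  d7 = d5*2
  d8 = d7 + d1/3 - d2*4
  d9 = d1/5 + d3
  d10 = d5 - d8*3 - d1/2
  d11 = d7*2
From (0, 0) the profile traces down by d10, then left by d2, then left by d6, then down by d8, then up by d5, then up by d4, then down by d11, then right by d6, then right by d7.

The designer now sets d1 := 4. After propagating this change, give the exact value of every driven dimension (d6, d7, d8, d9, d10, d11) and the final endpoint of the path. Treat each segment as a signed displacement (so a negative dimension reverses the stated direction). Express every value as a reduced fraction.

Apply edit: d1 := 4
  d6 = d1/3 = 4/3
  d7 = d5*2 = 14
  d8 = d7 + d1/3 - d2*4 = -98/3
  d9 = d1/5 + d3 = 29/5
  d10 = d5 - d8*3 - d1/2 = 103
  d11 = d7*2 = 28
Walk from origin (0, 0):
  seg 1: down by d10 = 103 → (0, -103)
  seg 2: left by d2 = 12 → (-12, -103)
  seg 3: left by d6 = 4/3 → (-40/3, -103)
  seg 4: down by d8 = -98/3 → (-40/3, -211/3)
  seg 5: up by d5 = 7 → (-40/3, -190/3)
  seg 6: up by d4 = 5 → (-40/3, -175/3)
  seg 7: down by d11 = 28 → (-40/3, -259/3)
  seg 8: right by d6 = 4/3 → (-12, -259/3)
  seg 9: right by d7 = 14 → (2, -259/3)

d6 = 4/3
d7 = 14
d8 = -98/3
d9 = 29/5
d10 = 103
d11 = 28
endpoint = (2, -259/3)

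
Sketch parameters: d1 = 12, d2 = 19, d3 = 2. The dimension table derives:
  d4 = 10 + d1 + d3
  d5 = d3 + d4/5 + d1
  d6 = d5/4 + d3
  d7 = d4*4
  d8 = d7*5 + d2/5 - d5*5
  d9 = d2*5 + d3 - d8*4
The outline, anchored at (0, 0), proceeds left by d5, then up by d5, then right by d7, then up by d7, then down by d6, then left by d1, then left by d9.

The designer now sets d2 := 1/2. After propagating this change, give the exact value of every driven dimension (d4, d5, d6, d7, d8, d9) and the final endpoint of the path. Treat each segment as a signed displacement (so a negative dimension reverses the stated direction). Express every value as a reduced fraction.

d4 = 24
d5 = 94/5
d6 = 67/10
d7 = 96
d8 = 3861/10
d9 = -15399/10
endpoint = (16051/10, 1081/10)

Apply edit: d2 := 1/2
  d4 = 10 + d1 + d3 = 24
  d5 = d3 + d4/5 + d1 = 94/5
  d6 = d5/4 + d3 = 67/10
  d7 = d4*4 = 96
  d8 = d7*5 + d2/5 - d5*5 = 3861/10
  d9 = d2*5 + d3 - d8*4 = -15399/10
Walk from origin (0, 0):
  seg 1: left by d5 = 94/5 → (-94/5, 0)
  seg 2: up by d5 = 94/5 → (-94/5, 94/5)
  seg 3: right by d7 = 96 → (386/5, 94/5)
  seg 4: up by d7 = 96 → (386/5, 574/5)
  seg 5: down by d6 = 67/10 → (386/5, 1081/10)
  seg 6: left by d1 = 12 → (326/5, 1081/10)
  seg 7: left by d9 = -15399/10 → (16051/10, 1081/10)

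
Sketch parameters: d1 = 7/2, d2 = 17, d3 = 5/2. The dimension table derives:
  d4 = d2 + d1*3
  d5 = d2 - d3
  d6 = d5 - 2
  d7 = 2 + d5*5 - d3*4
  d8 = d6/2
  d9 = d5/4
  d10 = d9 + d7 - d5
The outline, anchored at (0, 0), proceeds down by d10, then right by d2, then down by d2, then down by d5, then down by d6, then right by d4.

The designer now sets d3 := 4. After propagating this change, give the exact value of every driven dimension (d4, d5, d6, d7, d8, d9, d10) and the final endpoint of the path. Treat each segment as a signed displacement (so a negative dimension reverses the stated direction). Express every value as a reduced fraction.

Apply edit: d3 := 4
  d4 = d2 + d1*3 = 55/2
  d5 = d2 - d3 = 13
  d6 = d5 - 2 = 11
  d7 = 2 + d5*5 - d3*4 = 51
  d8 = d6/2 = 11/2
  d9 = d5/4 = 13/4
  d10 = d9 + d7 - d5 = 165/4
Walk from origin (0, 0):
  seg 1: down by d10 = 165/4 → (0, -165/4)
  seg 2: right by d2 = 17 → (17, -165/4)
  seg 3: down by d2 = 17 → (17, -233/4)
  seg 4: down by d5 = 13 → (17, -285/4)
  seg 5: down by d6 = 11 → (17, -329/4)
  seg 6: right by d4 = 55/2 → (89/2, -329/4)

d4 = 55/2
d5 = 13
d6 = 11
d7 = 51
d8 = 11/2
d9 = 13/4
d10 = 165/4
endpoint = (89/2, -329/4)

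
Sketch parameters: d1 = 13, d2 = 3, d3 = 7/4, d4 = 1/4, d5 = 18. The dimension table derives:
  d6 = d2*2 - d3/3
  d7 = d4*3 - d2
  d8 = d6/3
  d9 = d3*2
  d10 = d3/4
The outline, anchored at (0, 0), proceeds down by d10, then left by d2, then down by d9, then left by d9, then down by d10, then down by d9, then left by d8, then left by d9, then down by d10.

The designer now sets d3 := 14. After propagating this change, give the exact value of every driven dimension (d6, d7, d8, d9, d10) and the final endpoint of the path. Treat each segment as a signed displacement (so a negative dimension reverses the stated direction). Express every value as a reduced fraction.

d6 = 4/3
d7 = -9/4
d8 = 4/9
d9 = 28
d10 = 7/2
endpoint = (-535/9, -133/2)

Apply edit: d3 := 14
  d6 = d2*2 - d3/3 = 4/3
  d7 = d4*3 - d2 = -9/4
  d8 = d6/3 = 4/9
  d9 = d3*2 = 28
  d10 = d3/4 = 7/2
Walk from origin (0, 0):
  seg 1: down by d10 = 7/2 → (0, -7/2)
  seg 2: left by d2 = 3 → (-3, -7/2)
  seg 3: down by d9 = 28 → (-3, -63/2)
  seg 4: left by d9 = 28 → (-31, -63/2)
  seg 5: down by d10 = 7/2 → (-31, -35)
  seg 6: down by d9 = 28 → (-31, -63)
  seg 7: left by d8 = 4/9 → (-283/9, -63)
  seg 8: left by d9 = 28 → (-535/9, -63)
  seg 9: down by d10 = 7/2 → (-535/9, -133/2)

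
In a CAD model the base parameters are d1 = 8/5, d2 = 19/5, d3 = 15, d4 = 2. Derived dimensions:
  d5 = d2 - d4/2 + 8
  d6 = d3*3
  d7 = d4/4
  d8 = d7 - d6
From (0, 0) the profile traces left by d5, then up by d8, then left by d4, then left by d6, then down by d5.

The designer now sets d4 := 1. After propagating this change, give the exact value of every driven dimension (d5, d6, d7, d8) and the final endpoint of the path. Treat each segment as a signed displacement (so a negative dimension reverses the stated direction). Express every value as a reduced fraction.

d5 = 113/10
d6 = 45
d7 = 1/4
d8 = -179/4
endpoint = (-573/10, -1121/20)

Apply edit: d4 := 1
  d5 = d2 - d4/2 + 8 = 113/10
  d6 = d3*3 = 45
  d7 = d4/4 = 1/4
  d8 = d7 - d6 = -179/4
Walk from origin (0, 0):
  seg 1: left by d5 = 113/10 → (-113/10, 0)
  seg 2: up by d8 = -179/4 → (-113/10, -179/4)
  seg 3: left by d4 = 1 → (-123/10, -179/4)
  seg 4: left by d6 = 45 → (-573/10, -179/4)
  seg 5: down by d5 = 113/10 → (-573/10, -1121/20)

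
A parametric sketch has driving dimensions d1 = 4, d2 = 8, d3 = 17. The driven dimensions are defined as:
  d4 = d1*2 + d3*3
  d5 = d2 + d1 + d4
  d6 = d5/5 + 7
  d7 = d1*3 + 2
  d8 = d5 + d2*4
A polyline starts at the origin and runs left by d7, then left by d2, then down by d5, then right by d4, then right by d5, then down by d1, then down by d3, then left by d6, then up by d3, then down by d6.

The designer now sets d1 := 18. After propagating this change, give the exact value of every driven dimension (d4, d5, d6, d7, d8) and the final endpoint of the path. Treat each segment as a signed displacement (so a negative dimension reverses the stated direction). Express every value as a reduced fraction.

Apply edit: d1 := 18
  d4 = d1*2 + d3*3 = 87
  d5 = d2 + d1 + d4 = 113
  d6 = d5/5 + 7 = 148/5
  d7 = d1*3 + 2 = 56
  d8 = d5 + d2*4 = 145
Walk from origin (0, 0):
  seg 1: left by d7 = 56 → (-56, 0)
  seg 2: left by d2 = 8 → (-64, 0)
  seg 3: down by d5 = 113 → (-64, -113)
  seg 4: right by d4 = 87 → (23, -113)
  seg 5: right by d5 = 113 → (136, -113)
  seg 6: down by d1 = 18 → (136, -131)
  seg 7: down by d3 = 17 → (136, -148)
  seg 8: left by d6 = 148/5 → (532/5, -148)
  seg 9: up by d3 = 17 → (532/5, -131)
  seg 10: down by d6 = 148/5 → (532/5, -803/5)

d4 = 87
d5 = 113
d6 = 148/5
d7 = 56
d8 = 145
endpoint = (532/5, -803/5)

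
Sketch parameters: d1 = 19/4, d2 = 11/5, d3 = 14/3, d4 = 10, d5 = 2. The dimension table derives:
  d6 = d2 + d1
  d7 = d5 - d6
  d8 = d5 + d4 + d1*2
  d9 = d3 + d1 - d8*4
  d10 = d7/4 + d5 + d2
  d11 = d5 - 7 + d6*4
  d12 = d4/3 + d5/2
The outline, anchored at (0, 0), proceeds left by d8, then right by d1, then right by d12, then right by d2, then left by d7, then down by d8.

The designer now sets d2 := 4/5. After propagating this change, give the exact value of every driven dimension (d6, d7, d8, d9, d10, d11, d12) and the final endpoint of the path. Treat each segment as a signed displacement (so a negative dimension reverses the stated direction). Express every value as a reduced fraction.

Apply edit: d2 := 4/5
  d6 = d2 + d1 = 111/20
  d7 = d5 - d6 = -71/20
  d8 = d5 + d4 + d1*2 = 43/2
  d9 = d3 + d1 - d8*4 = -919/12
  d10 = d7/4 + d5 + d2 = 153/80
  d11 = d5 - 7 + d6*4 = 86/5
  d12 = d4/3 + d5/2 = 13/3
Walk from origin (0, 0):
  seg 1: left by d8 = 43/2 → (-43/2, 0)
  seg 2: right by d1 = 19/4 → (-67/4, 0)
  seg 3: right by d12 = 13/3 → (-149/12, 0)
  seg 4: right by d2 = 4/5 → (-697/60, 0)
  seg 5: left by d7 = -71/20 → (-121/15, 0)
  seg 6: down by d8 = 43/2 → (-121/15, -43/2)

d6 = 111/20
d7 = -71/20
d8 = 43/2
d9 = -919/12
d10 = 153/80
d11 = 86/5
d12 = 13/3
endpoint = (-121/15, -43/2)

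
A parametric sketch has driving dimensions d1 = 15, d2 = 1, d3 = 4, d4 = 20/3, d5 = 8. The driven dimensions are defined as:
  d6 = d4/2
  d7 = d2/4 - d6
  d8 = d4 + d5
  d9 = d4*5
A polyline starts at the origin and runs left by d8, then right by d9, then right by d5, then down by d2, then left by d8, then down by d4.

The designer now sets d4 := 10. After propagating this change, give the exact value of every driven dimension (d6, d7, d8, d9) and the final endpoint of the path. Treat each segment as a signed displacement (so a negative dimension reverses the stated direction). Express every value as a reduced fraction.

d6 = 5
d7 = -19/4
d8 = 18
d9 = 50
endpoint = (22, -11)

Apply edit: d4 := 10
  d6 = d4/2 = 5
  d7 = d2/4 - d6 = -19/4
  d8 = d4 + d5 = 18
  d9 = d4*5 = 50
Walk from origin (0, 0):
  seg 1: left by d8 = 18 → (-18, 0)
  seg 2: right by d9 = 50 → (32, 0)
  seg 3: right by d5 = 8 → (40, 0)
  seg 4: down by d2 = 1 → (40, -1)
  seg 5: left by d8 = 18 → (22, -1)
  seg 6: down by d4 = 10 → (22, -11)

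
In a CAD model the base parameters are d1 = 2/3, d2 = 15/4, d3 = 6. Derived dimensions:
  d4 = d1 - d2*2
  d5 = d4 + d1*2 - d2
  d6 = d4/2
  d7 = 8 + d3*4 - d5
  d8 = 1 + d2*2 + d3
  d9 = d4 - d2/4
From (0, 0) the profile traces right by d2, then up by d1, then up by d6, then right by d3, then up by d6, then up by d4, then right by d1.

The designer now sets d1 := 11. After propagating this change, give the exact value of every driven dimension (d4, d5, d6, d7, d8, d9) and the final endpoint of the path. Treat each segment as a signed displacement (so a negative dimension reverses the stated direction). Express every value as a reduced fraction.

d4 = 7/2
d5 = 87/4
d6 = 7/4
d7 = 41/4
d8 = 29/2
d9 = 41/16
endpoint = (83/4, 18)

Apply edit: d1 := 11
  d4 = d1 - d2*2 = 7/2
  d5 = d4 + d1*2 - d2 = 87/4
  d6 = d4/2 = 7/4
  d7 = 8 + d3*4 - d5 = 41/4
  d8 = 1 + d2*2 + d3 = 29/2
  d9 = d4 - d2/4 = 41/16
Walk from origin (0, 0):
  seg 1: right by d2 = 15/4 → (15/4, 0)
  seg 2: up by d1 = 11 → (15/4, 11)
  seg 3: up by d6 = 7/4 → (15/4, 51/4)
  seg 4: right by d3 = 6 → (39/4, 51/4)
  seg 5: up by d6 = 7/4 → (39/4, 29/2)
  seg 6: up by d4 = 7/2 → (39/4, 18)
  seg 7: right by d1 = 11 → (83/4, 18)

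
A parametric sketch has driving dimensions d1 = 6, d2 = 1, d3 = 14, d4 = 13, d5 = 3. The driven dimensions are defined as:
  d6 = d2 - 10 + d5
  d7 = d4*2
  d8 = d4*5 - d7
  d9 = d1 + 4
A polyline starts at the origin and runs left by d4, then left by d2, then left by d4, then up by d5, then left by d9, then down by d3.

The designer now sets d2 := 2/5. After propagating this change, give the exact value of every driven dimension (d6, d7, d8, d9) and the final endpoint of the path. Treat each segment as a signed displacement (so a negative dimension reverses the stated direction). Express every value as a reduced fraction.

d6 = -33/5
d7 = 26
d8 = 39
d9 = 10
endpoint = (-182/5, -11)

Apply edit: d2 := 2/5
  d6 = d2 - 10 + d5 = -33/5
  d7 = d4*2 = 26
  d8 = d4*5 - d7 = 39
  d9 = d1 + 4 = 10
Walk from origin (0, 0):
  seg 1: left by d4 = 13 → (-13, 0)
  seg 2: left by d2 = 2/5 → (-67/5, 0)
  seg 3: left by d4 = 13 → (-132/5, 0)
  seg 4: up by d5 = 3 → (-132/5, 3)
  seg 5: left by d9 = 10 → (-182/5, 3)
  seg 6: down by d3 = 14 → (-182/5, -11)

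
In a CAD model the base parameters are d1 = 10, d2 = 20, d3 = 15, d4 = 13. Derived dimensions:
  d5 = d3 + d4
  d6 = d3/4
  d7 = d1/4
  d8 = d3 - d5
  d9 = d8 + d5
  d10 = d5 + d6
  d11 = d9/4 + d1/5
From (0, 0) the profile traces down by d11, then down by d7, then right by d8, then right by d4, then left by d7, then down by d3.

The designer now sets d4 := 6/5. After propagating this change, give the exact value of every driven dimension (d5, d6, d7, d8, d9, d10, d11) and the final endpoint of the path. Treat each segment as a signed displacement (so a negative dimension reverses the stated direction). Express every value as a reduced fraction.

Apply edit: d4 := 6/5
  d5 = d3 + d4 = 81/5
  d6 = d3/4 = 15/4
  d7 = d1/4 = 5/2
  d8 = d3 - d5 = -6/5
  d9 = d8 + d5 = 15
  d10 = d5 + d6 = 399/20
  d11 = d9/4 + d1/5 = 23/4
Walk from origin (0, 0):
  seg 1: down by d11 = 23/4 → (0, -23/4)
  seg 2: down by d7 = 5/2 → (0, -33/4)
  seg 3: right by d8 = -6/5 → (-6/5, -33/4)
  seg 4: right by d4 = 6/5 → (0, -33/4)
  seg 5: left by d7 = 5/2 → (-5/2, -33/4)
  seg 6: down by d3 = 15 → (-5/2, -93/4)

d5 = 81/5
d6 = 15/4
d7 = 5/2
d8 = -6/5
d9 = 15
d10 = 399/20
d11 = 23/4
endpoint = (-5/2, -93/4)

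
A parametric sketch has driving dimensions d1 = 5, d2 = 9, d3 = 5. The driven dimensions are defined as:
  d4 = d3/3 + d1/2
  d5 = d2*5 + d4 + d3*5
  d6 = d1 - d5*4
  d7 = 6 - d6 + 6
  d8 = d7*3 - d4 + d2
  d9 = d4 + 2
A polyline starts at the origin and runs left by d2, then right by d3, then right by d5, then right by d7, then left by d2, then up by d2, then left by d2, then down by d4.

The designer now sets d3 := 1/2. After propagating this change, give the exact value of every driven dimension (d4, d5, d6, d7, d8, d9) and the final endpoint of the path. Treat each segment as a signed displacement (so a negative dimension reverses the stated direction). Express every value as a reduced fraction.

d4 = 8/3
d5 = 301/6
d6 = -587/3
d7 = 623/3
d8 = 1888/3
d9 = 14/3
endpoint = (694/3, 19/3)

Apply edit: d3 := 1/2
  d4 = d3/3 + d1/2 = 8/3
  d5 = d2*5 + d4 + d3*5 = 301/6
  d6 = d1 - d5*4 = -587/3
  d7 = 6 - d6 + 6 = 623/3
  d8 = d7*3 - d4 + d2 = 1888/3
  d9 = d4 + 2 = 14/3
Walk from origin (0, 0):
  seg 1: left by d2 = 9 → (-9, 0)
  seg 2: right by d3 = 1/2 → (-17/2, 0)
  seg 3: right by d5 = 301/6 → (125/3, 0)
  seg 4: right by d7 = 623/3 → (748/3, 0)
  seg 5: left by d2 = 9 → (721/3, 0)
  seg 6: up by d2 = 9 → (721/3, 9)
  seg 7: left by d2 = 9 → (694/3, 9)
  seg 8: down by d4 = 8/3 → (694/3, 19/3)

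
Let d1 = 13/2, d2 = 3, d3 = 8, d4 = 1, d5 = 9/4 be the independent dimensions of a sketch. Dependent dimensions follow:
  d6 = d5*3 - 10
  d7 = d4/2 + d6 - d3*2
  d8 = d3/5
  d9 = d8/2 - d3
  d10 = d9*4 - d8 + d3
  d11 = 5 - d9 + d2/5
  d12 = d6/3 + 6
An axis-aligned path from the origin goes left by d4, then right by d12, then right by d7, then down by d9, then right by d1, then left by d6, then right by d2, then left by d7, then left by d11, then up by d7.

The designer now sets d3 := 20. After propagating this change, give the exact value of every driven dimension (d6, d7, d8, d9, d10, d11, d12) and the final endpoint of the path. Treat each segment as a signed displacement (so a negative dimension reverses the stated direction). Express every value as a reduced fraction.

Apply edit: d3 := 20
  d6 = d5*3 - 10 = -13/4
  d7 = d4/2 + d6 - d3*2 = -171/4
  d8 = d3/5 = 4
  d9 = d8/2 - d3 = -18
  d10 = d9*4 - d8 + d3 = -56
  d11 = 5 - d9 + d2/5 = 118/5
  d12 = d6/3 + 6 = 59/12
Walk from origin (0, 0):
  seg 1: left by d4 = 1 → (-1, 0)
  seg 2: right by d12 = 59/12 → (47/12, 0)
  seg 3: right by d7 = -171/4 → (-233/6, 0)
  seg 4: down by d9 = -18 → (-233/6, 18)
  seg 5: right by d1 = 13/2 → (-97/3, 18)
  seg 6: left by d6 = -13/4 → (-349/12, 18)
  seg 7: right by d2 = 3 → (-313/12, 18)
  seg 8: left by d7 = -171/4 → (50/3, 18)
  seg 9: left by d11 = 118/5 → (-104/15, 18)
  seg 10: up by d7 = -171/4 → (-104/15, -99/4)

d6 = -13/4
d7 = -171/4
d8 = 4
d9 = -18
d10 = -56
d11 = 118/5
d12 = 59/12
endpoint = (-104/15, -99/4)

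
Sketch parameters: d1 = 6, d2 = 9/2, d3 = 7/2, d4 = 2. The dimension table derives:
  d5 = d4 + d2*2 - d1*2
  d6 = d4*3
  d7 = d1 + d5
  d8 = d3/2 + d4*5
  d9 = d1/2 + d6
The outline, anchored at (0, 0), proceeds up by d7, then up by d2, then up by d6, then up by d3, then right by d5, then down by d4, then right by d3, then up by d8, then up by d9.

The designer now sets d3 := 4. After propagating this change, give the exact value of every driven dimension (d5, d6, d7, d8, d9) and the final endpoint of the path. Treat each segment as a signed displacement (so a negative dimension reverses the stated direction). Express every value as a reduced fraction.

Apply edit: d3 := 4
  d5 = d4 + d2*2 - d1*2 = -1
  d6 = d4*3 = 6
  d7 = d1 + d5 = 5
  d8 = d3/2 + d4*5 = 12
  d9 = d1/2 + d6 = 9
Walk from origin (0, 0):
  seg 1: up by d7 = 5 → (0, 5)
  seg 2: up by d2 = 9/2 → (0, 19/2)
  seg 3: up by d6 = 6 → (0, 31/2)
  seg 4: up by d3 = 4 → (0, 39/2)
  seg 5: right by d5 = -1 → (-1, 39/2)
  seg 6: down by d4 = 2 → (-1, 35/2)
  seg 7: right by d3 = 4 → (3, 35/2)
  seg 8: up by d8 = 12 → (3, 59/2)
  seg 9: up by d9 = 9 → (3, 77/2)

d5 = -1
d6 = 6
d7 = 5
d8 = 12
d9 = 9
endpoint = (3, 77/2)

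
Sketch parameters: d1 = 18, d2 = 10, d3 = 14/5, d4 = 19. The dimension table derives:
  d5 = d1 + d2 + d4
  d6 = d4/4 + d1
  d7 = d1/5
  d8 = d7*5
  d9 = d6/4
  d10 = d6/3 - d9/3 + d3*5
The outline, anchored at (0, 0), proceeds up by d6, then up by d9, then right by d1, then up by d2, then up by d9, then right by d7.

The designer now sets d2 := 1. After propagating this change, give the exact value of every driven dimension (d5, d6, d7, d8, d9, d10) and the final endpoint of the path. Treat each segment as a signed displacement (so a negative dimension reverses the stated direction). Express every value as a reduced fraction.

d5 = 38
d6 = 91/4
d7 = 18/5
d8 = 18
d9 = 91/16
d10 = 315/16
endpoint = (108/5, 281/8)

Apply edit: d2 := 1
  d5 = d1 + d2 + d4 = 38
  d6 = d4/4 + d1 = 91/4
  d7 = d1/5 = 18/5
  d8 = d7*5 = 18
  d9 = d6/4 = 91/16
  d10 = d6/3 - d9/3 + d3*5 = 315/16
Walk from origin (0, 0):
  seg 1: up by d6 = 91/4 → (0, 91/4)
  seg 2: up by d9 = 91/16 → (0, 455/16)
  seg 3: right by d1 = 18 → (18, 455/16)
  seg 4: up by d2 = 1 → (18, 471/16)
  seg 5: up by d9 = 91/16 → (18, 281/8)
  seg 6: right by d7 = 18/5 → (108/5, 281/8)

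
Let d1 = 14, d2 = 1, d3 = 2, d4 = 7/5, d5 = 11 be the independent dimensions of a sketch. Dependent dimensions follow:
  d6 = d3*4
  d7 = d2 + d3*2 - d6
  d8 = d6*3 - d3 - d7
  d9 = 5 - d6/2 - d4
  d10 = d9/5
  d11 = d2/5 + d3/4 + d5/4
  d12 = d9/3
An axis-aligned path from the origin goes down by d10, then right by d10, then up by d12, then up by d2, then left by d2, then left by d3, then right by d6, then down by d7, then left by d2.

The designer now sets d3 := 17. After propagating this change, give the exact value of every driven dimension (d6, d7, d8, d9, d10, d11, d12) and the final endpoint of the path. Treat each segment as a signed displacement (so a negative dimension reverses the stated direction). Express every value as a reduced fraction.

Apply edit: d3 := 17
  d6 = d3*4 = 68
  d7 = d2 + d3*2 - d6 = -33
  d8 = d6*3 - d3 - d7 = 220
  d9 = 5 - d6/2 - d4 = -152/5
  d10 = d9/5 = -152/25
  d11 = d2/5 + d3/4 + d5/4 = 36/5
  d12 = d9/3 = -152/15
Walk from origin (0, 0):
  seg 1: down by d10 = -152/25 → (0, 152/25)
  seg 2: right by d10 = -152/25 → (-152/25, 152/25)
  seg 3: up by d12 = -152/15 → (-152/25, -304/75)
  seg 4: up by d2 = 1 → (-152/25, -229/75)
  seg 5: left by d2 = 1 → (-177/25, -229/75)
  seg 6: left by d3 = 17 → (-602/25, -229/75)
  seg 7: right by d6 = 68 → (1098/25, -229/75)
  seg 8: down by d7 = -33 → (1098/25, 2246/75)
  seg 9: left by d2 = 1 → (1073/25, 2246/75)

d6 = 68
d7 = -33
d8 = 220
d9 = -152/5
d10 = -152/25
d11 = 36/5
d12 = -152/15
endpoint = (1073/25, 2246/75)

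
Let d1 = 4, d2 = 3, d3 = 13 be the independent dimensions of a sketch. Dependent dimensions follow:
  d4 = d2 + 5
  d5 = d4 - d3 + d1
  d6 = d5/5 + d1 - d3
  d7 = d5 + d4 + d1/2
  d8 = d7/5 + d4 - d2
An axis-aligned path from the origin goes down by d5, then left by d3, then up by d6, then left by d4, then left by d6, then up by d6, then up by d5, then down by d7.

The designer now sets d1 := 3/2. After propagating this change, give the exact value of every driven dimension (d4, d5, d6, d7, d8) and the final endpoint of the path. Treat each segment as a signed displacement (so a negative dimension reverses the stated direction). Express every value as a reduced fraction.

d4 = 8
d5 = -7/2
d6 = -61/5
d7 = 21/4
d8 = 121/20
endpoint = (-44/5, -593/20)

Apply edit: d1 := 3/2
  d4 = d2 + 5 = 8
  d5 = d4 - d3 + d1 = -7/2
  d6 = d5/5 + d1 - d3 = -61/5
  d7 = d5 + d4 + d1/2 = 21/4
  d8 = d7/5 + d4 - d2 = 121/20
Walk from origin (0, 0):
  seg 1: down by d5 = -7/2 → (0, 7/2)
  seg 2: left by d3 = 13 → (-13, 7/2)
  seg 3: up by d6 = -61/5 → (-13, -87/10)
  seg 4: left by d4 = 8 → (-21, -87/10)
  seg 5: left by d6 = -61/5 → (-44/5, -87/10)
  seg 6: up by d6 = -61/5 → (-44/5, -209/10)
  seg 7: up by d5 = -7/2 → (-44/5, -122/5)
  seg 8: down by d7 = 21/4 → (-44/5, -593/20)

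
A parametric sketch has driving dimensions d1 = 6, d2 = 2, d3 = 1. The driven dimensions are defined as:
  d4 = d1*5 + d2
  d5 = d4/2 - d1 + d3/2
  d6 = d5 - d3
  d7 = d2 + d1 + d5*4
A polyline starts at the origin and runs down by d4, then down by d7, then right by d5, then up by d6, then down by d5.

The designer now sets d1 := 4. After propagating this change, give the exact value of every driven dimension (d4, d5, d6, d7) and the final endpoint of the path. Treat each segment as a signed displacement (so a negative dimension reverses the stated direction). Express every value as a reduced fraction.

Apply edit: d1 := 4
  d4 = d1*5 + d2 = 22
  d5 = d4/2 - d1 + d3/2 = 15/2
  d6 = d5 - d3 = 13/2
  d7 = d2 + d1 + d5*4 = 36
Walk from origin (0, 0):
  seg 1: down by d4 = 22 → (0, -22)
  seg 2: down by d7 = 36 → (0, -58)
  seg 3: right by d5 = 15/2 → (15/2, -58)
  seg 4: up by d6 = 13/2 → (15/2, -103/2)
  seg 5: down by d5 = 15/2 → (15/2, -59)

d4 = 22
d5 = 15/2
d6 = 13/2
d7 = 36
endpoint = (15/2, -59)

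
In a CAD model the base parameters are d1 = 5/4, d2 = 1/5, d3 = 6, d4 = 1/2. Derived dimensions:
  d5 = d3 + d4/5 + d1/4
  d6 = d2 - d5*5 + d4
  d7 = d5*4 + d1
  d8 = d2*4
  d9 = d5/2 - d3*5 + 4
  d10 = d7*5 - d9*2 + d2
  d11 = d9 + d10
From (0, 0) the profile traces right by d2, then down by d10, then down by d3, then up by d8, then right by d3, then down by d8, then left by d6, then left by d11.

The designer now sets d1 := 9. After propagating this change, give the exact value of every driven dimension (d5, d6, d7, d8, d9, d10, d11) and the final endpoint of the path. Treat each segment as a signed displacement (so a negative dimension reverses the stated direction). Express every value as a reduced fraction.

Apply edit: d1 := 9
  d5 = d3 + d4/5 + d1/4 = 167/20
  d6 = d2 - d5*5 + d4 = -821/20
  d7 = d5*4 + d1 = 212/5
  d8 = d2*4 = 4/5
  d9 = d5/2 - d3*5 + 4 = -873/40
  d10 = d7*5 - d9*2 + d2 = 5117/20
  d11 = d9 + d10 = 9361/40
Walk from origin (0, 0):
  seg 1: right by d2 = 1/5 → (1/5, 0)
  seg 2: down by d10 = 5117/20 → (1/5, -5117/20)
  seg 3: down by d3 = 6 → (1/5, -5237/20)
  seg 4: up by d8 = 4/5 → (1/5, -5221/20)
  seg 5: right by d3 = 6 → (31/5, -5221/20)
  seg 6: down by d8 = 4/5 → (31/5, -5237/20)
  seg 7: left by d6 = -821/20 → (189/4, -5237/20)
  seg 8: left by d11 = 9361/40 → (-7471/40, -5237/20)

d5 = 167/20
d6 = -821/20
d7 = 212/5
d8 = 4/5
d9 = -873/40
d10 = 5117/20
d11 = 9361/40
endpoint = (-7471/40, -5237/20)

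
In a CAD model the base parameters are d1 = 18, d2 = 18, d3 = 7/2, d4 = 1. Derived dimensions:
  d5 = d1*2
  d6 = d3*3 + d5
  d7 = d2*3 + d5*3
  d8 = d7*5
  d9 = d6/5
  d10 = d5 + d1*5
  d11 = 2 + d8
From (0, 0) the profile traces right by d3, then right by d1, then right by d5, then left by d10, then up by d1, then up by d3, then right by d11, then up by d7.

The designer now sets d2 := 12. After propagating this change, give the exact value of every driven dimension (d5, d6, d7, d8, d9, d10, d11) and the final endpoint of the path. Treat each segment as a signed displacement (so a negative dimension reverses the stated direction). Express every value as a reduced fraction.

d5 = 36
d6 = 93/2
d7 = 144
d8 = 720
d9 = 93/10
d10 = 126
d11 = 722
endpoint = (1307/2, 331/2)

Apply edit: d2 := 12
  d5 = d1*2 = 36
  d6 = d3*3 + d5 = 93/2
  d7 = d2*3 + d5*3 = 144
  d8 = d7*5 = 720
  d9 = d6/5 = 93/10
  d10 = d5 + d1*5 = 126
  d11 = 2 + d8 = 722
Walk from origin (0, 0):
  seg 1: right by d3 = 7/2 → (7/2, 0)
  seg 2: right by d1 = 18 → (43/2, 0)
  seg 3: right by d5 = 36 → (115/2, 0)
  seg 4: left by d10 = 126 → (-137/2, 0)
  seg 5: up by d1 = 18 → (-137/2, 18)
  seg 6: up by d3 = 7/2 → (-137/2, 43/2)
  seg 7: right by d11 = 722 → (1307/2, 43/2)
  seg 8: up by d7 = 144 → (1307/2, 331/2)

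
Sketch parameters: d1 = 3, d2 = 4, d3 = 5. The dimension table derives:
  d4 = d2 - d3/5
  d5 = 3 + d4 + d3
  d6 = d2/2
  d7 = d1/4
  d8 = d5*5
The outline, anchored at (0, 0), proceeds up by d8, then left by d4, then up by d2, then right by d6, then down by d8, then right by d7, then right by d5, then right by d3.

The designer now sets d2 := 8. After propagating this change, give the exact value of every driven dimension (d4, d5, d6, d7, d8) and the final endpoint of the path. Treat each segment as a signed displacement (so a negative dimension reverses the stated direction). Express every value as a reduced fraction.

d4 = 7
d5 = 15
d6 = 4
d7 = 3/4
d8 = 75
endpoint = (71/4, 8)

Apply edit: d2 := 8
  d4 = d2 - d3/5 = 7
  d5 = 3 + d4 + d3 = 15
  d6 = d2/2 = 4
  d7 = d1/4 = 3/4
  d8 = d5*5 = 75
Walk from origin (0, 0):
  seg 1: up by d8 = 75 → (0, 75)
  seg 2: left by d4 = 7 → (-7, 75)
  seg 3: up by d2 = 8 → (-7, 83)
  seg 4: right by d6 = 4 → (-3, 83)
  seg 5: down by d8 = 75 → (-3, 8)
  seg 6: right by d7 = 3/4 → (-9/4, 8)
  seg 7: right by d5 = 15 → (51/4, 8)
  seg 8: right by d3 = 5 → (71/4, 8)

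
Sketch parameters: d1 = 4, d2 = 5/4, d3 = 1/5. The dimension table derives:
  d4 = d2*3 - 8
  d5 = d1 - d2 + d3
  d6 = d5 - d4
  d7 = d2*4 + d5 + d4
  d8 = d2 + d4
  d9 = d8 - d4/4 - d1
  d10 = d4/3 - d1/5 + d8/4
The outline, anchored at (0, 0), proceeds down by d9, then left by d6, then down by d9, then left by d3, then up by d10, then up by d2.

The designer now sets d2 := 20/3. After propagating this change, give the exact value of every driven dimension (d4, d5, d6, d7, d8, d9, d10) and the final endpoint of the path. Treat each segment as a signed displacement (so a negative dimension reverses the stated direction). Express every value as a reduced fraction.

Apply edit: d2 := 20/3
  d4 = d2*3 - 8 = 12
  d5 = d1 - d2 + d3 = -37/15
  d6 = d5 - d4 = -217/15
  d7 = d2*4 + d5 + d4 = 181/5
  d8 = d2 + d4 = 56/3
  d9 = d8 - d4/4 - d1 = 35/3
  d10 = d4/3 - d1/5 + d8/4 = 118/15
Walk from origin (0, 0):
  seg 1: down by d9 = 35/3 → (0, -35/3)
  seg 2: left by d6 = -217/15 → (217/15, -35/3)
  seg 3: down by d9 = 35/3 → (217/15, -70/3)
  seg 4: left by d3 = 1/5 → (214/15, -70/3)
  seg 5: up by d10 = 118/15 → (214/15, -232/15)
  seg 6: up by d2 = 20/3 → (214/15, -44/5)

d4 = 12
d5 = -37/15
d6 = -217/15
d7 = 181/5
d8 = 56/3
d9 = 35/3
d10 = 118/15
endpoint = (214/15, -44/5)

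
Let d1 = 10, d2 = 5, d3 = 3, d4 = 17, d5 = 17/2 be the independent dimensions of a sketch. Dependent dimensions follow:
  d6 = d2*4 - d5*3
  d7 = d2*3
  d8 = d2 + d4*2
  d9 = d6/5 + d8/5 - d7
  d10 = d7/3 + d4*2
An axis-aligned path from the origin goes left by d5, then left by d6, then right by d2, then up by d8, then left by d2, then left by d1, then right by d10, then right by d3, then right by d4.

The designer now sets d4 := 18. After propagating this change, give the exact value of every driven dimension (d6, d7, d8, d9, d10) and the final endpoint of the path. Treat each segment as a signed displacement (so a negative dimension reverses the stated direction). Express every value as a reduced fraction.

Apply edit: d4 := 18
  d6 = d2*4 - d5*3 = -11/2
  d7 = d2*3 = 15
  d8 = d2 + d4*2 = 41
  d9 = d6/5 + d8/5 - d7 = -79/10
  d10 = d7/3 + d4*2 = 41
Walk from origin (0, 0):
  seg 1: left by d5 = 17/2 → (-17/2, 0)
  seg 2: left by d6 = -11/2 → (-3, 0)
  seg 3: right by d2 = 5 → (2, 0)
  seg 4: up by d8 = 41 → (2, 41)
  seg 5: left by d2 = 5 → (-3, 41)
  seg 6: left by d1 = 10 → (-13, 41)
  seg 7: right by d10 = 41 → (28, 41)
  seg 8: right by d3 = 3 → (31, 41)
  seg 9: right by d4 = 18 → (49, 41)

d6 = -11/2
d7 = 15
d8 = 41
d9 = -79/10
d10 = 41
endpoint = (49, 41)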